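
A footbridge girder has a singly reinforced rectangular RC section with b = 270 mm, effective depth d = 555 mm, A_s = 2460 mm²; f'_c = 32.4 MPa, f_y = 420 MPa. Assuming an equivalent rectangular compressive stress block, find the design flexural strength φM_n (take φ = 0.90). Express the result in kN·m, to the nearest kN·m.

T = A_s f_y = 2460 × 420 = 1033200 N = 1033.2 kN.
From C = T: a = T/(0.85 f'_c b) = 1033200/(0.85 × 32.4 × 270) = 138.95 mm.
M_n = T(d − a/2) = 1033.2 kN × (555 − 69.475) mm = 501.64 kN·m.
φM_n = 0.90 × 501.64 = 451.48 kN·m.

φM_n ≈ 451 kN·m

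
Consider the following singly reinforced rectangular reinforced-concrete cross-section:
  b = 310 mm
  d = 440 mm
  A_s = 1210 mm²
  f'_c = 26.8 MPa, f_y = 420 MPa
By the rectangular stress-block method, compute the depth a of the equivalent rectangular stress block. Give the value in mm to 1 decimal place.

T = A_s f_y = 1210 × 420 = 508200 N = 508.2 kN.
Setting C = 0.85 f'_c a b equal to T: a = 508200/(0.85 × 26.8 × 310) = 72.0 mm.

a ≈ 72.0 mm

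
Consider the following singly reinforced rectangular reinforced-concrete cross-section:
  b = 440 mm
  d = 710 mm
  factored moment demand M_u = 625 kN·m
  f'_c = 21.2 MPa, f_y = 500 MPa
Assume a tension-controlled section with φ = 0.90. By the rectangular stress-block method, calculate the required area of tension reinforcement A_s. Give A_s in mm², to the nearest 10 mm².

M_n = M_u/φ = 625/0.90 = 694.444 kN·m.
With M_n = 0.85 f'_c a b (d − a/2), solve the quadratic for a:
a = d − √(d² − 2M_n/(0.85 f'_c b)) = 710 − √(710² − 2 × 694.444×10⁶/(0.85 × 21.2 × 440)) = 136.48 mm.
A_s = 0.85 f'_c a b / f_y = 0.85 × 21.2 × 136.48 × 440 / 500 = 2164.2 mm².

A_s ≈ 2160 mm²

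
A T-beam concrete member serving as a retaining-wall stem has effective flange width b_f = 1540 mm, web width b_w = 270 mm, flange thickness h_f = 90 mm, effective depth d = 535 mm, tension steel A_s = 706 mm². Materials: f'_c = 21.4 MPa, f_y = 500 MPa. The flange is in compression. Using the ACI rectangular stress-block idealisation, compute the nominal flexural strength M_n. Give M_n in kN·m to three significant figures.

Tension: T = A_s f_y = 706 × 500 = 353000 N.
Try a within the flange: a = T/(0.85 f'_c b_f) = 353000/(0.85 × 21.4 × 1540) = 12.60 mm.
Since a = 12.60 ≤ h_f = 90 mm, the stress block lies entirely in the flange; analyse as a rectangular beam of width b_f.
M_n = T(d − a/2) = 353000 × (535 − 6.3) = 186.63 × 10⁶ N·mm.
M_n = 186.63 kN·m.

M_n ≈ 187 kN·m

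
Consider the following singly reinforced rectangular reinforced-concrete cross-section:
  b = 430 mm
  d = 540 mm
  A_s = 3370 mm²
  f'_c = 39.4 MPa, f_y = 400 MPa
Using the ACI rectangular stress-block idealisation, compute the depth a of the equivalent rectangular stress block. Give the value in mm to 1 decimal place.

a ≈ 93.6 mm

T = A_s f_y = 3370 × 400 = 1348000 N = 1348 kN.
Setting C = 0.85 f'_c a b equal to T: a = 1348000/(0.85 × 39.4 × 430) = 93.6 mm.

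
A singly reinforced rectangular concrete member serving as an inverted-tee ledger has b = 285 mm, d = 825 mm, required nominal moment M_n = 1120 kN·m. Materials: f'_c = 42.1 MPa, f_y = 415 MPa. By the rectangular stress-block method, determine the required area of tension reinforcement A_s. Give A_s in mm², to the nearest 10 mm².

With M_n = 0.85 f'_c a b (d − a/2), solve the quadratic for a:
a = d − √(d² − 2M_n/(0.85 f'_c b)) = 825 − √(825² − 2 × 1120×10⁶/(0.85 × 42.1 × 285)) = 146.04 mm.
A_s = 0.85 f'_c a b / f_y = 0.85 × 42.1 × 146.04 × 285 / 415 = 3589.0 mm².

A_s ≈ 3590 mm²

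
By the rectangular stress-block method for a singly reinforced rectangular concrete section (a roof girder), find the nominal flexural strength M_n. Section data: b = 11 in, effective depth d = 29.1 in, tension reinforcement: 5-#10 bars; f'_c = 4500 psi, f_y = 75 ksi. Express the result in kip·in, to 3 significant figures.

M_n ≈ 11200 kip·in

A_s = 5 × 1.27 = 6.35 in².
T = A_s f_y = 6.35 × 75 = 476.25 kips.
a = T/(0.85 f'_c b) = 476.25/(0.85 × 4.5 × 11) = 11.319 in.
M_n = T(d − a/2) = 476.25 × (29.1 − 5.6595) = 11163.5 kip·in.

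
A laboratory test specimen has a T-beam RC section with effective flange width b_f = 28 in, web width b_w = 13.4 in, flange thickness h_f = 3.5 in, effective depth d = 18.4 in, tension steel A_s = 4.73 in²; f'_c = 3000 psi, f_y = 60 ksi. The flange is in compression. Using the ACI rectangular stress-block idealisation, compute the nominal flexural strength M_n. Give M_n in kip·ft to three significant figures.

M_n ≈ 387 kip·ft

Tension: T = A_s f_y = 4.73 × 60 = 283.8 kips.
Try a within the flange: a = T/(0.85 f'_c b_f) = 283.8/(0.85 × 3 × 28) = 3.975 in.
a = 3.975 > h_f = 3.5 in: the block extends into the web. Split into flange-overhang and web parts.
C_f = 0.85 f'_c (b_f − b_w) h_f = 0.85 × 3 × (28 − 13.4) × 3.5 = 130.3 kips.
Remaining web compression depth: a_w = (T − C_f)/(0.85 f'_c b_w) = (283.8 − 130.3)/(0.85 × 3 × 13.4) = 4.492 in.
M_n = C_f(d − h_f/2) + (T − C_f)(d − a_w/2) = 130.3 × (18.4 − 1.75) + 153.5 × (18.4 − 2.246) = 2169.5 + 2479.6 = 4649.1 kip·in.
M_n = 4649.1/12 = 387.43 kip·ft.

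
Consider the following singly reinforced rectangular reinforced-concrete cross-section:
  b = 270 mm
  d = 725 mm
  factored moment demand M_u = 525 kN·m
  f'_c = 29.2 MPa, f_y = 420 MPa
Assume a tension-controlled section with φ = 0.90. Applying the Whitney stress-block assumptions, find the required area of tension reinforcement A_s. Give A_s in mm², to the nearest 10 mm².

M_n = M_u/φ = 525/0.90 = 583.333 kN·m.
With M_n = 0.85 f'_c a b (d − a/2), solve the quadratic for a:
a = d − √(d² − 2M_n/(0.85 f'_c b)) = 725 − √(725² − 2 × 583.333×10⁶/(0.85 × 29.2 × 270)) = 132.10 mm.
A_s = 0.85 f'_c a b / f_y = 0.85 × 29.2 × 132.10 × 270 / 420 = 2107.7 mm².

A_s ≈ 2110 mm²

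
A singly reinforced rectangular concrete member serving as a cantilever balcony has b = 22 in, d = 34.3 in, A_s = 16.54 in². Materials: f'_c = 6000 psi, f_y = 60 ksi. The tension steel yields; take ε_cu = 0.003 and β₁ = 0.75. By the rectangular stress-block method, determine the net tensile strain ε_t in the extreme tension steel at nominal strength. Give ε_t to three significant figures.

a = A_s f_y/(0.85 f'_c b) = 8.845 in.
β₁ = 0.75, so c = a/β₁ = 8.845/0.75 = 11.793 in.
From the linear strain diagram with ε_cu = 0.003: ε_t = 0.003 (d − c)/c = 0.003 × (34.3 − 11.793)/11.793 = 0.00573.
Since ε_t ≥ 0.005, the section is tension-controlled.

ε_t ≈ 0.00573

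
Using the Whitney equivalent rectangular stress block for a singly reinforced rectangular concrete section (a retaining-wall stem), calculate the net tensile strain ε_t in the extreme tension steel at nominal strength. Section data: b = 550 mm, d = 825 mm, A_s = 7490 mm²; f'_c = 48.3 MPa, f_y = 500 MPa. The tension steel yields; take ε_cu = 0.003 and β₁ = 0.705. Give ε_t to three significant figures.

a = A_s f_y/(0.85 f'_c b) = 165.85 mm.
β₁ = 0.705, so c = a/β₁ = 165.85/0.705 = 235.25 mm.
From the linear strain diagram with ε_cu = 0.003: ε_t = 0.003 (d − c)/c = 0.003 × (825 − 235.25)/235.25 = 0.00752.
Since ε_t ≥ 0.005, the section is tension-controlled.

ε_t ≈ 0.00752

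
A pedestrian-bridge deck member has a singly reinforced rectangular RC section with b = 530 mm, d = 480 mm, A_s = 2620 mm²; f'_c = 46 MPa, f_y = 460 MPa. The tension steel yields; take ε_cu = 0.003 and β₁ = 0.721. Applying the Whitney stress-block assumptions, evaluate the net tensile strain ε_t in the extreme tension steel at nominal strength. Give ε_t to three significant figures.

ε_t ≈ 0.0149

a = A_s f_y/(0.85 f'_c b) = 58.16 mm.
β₁ = 0.721, so c = a/β₁ = 58.16/0.721 = 80.67 mm.
From the linear strain diagram with ε_cu = 0.003: ε_t = 0.003 (d − c)/c = 0.003 × (480 − 80.67)/80.67 = 0.0149.
Since ε_t ≥ 0.005, the section is tension-controlled.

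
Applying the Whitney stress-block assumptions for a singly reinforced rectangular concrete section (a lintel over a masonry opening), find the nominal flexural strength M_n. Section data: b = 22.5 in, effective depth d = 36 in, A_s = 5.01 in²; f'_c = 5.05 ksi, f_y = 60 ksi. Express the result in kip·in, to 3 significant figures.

M_n ≈ 10400 kip·in

T = A_s f_y = 5.01 × 60 = 300.6 kips.
a = T/(0.85 f'_c b) = 300.6/(0.85 × 5.05 × 22.5) = 3.112 in.
M_n = T(d − a/2) = 300.6 × (36 − 1.556) = 10353.9 kip·in.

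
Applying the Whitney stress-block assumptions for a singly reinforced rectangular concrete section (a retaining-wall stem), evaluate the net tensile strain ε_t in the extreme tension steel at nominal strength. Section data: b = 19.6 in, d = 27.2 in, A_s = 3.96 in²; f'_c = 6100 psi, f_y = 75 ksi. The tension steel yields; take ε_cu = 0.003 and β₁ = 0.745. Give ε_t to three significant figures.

ε_t ≈ 0.0178

a = A_s f_y/(0.85 f'_c b) = 2.922 in.
β₁ = 0.745, so c = a/β₁ = 2.922/0.745 = 3.922 in.
From the linear strain diagram with ε_cu = 0.003: ε_t = 0.003 (d − c)/c = 0.003 × (27.2 − 3.922)/3.922 = 0.0178.
Since ε_t ≥ 0.005, the section is tension-controlled.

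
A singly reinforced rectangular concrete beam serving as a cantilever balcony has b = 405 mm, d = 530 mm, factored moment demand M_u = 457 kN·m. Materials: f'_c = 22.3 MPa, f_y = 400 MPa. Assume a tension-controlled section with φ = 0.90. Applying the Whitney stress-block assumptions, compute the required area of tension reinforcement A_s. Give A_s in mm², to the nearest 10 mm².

A_s ≈ 2770 mm²

M_n = M_u/φ = 457/0.90 = 507.778 kN·m.
With M_n = 0.85 f'_c a b (d − a/2), solve the quadratic for a:
a = d − √(d² − 2M_n/(0.85 f'_c b)) = 530 − √(530² − 2 × 507.778×10⁶/(0.85 × 22.3 × 405)) = 144.50 mm.
A_s = 0.85 f'_c a b / f_y = 0.85 × 22.3 × 144.50 × 405 / 400 = 2773.2 mm².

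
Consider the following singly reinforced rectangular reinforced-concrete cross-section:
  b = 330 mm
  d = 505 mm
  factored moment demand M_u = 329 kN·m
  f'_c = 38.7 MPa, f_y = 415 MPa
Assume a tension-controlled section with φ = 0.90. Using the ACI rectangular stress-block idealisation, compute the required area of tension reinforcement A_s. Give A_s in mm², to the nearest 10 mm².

M_n = M_u/φ = 329/0.90 = 365.556 kN·m.
With M_n = 0.85 f'_c a b (d − a/2), solve the quadratic for a:
a = d − √(d² − 2M_n/(0.85 f'_c b)) = 505 − √(505² − 2 × 365.556×10⁶/(0.85 × 38.7 × 330)) = 71.79 mm.
A_s = 0.85 f'_c a b / f_y = 0.85 × 38.7 × 71.79 × 330 / 415 = 1877.8 mm².

A_s ≈ 1880 mm²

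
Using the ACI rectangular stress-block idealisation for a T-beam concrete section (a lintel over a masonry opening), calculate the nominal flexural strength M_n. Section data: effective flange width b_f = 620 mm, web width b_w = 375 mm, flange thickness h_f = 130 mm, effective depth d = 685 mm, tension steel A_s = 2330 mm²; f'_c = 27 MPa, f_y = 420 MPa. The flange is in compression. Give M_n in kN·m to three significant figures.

M_n ≈ 637 kN·m

Tension: T = A_s f_y = 2330 × 420 = 978600 N.
Try a within the flange: a = T/(0.85 f'_c b_f) = 978600/(0.85 × 27 × 620) = 68.78 mm.
Since a = 68.78 ≤ h_f = 130 mm, the stress block lies entirely in the flange; analyse as a rectangular beam of width b_f.
M_n = T(d − a/2) = 978600 × (685 − 34.39) = 636.69 × 10⁶ N·mm.
M_n = 636.69 kN·m.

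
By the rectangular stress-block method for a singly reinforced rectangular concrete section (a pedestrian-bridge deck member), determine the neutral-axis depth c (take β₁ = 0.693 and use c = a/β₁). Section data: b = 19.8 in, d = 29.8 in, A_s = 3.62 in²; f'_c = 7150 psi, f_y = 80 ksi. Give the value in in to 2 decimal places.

T = A_s f_y = 3.62 × 80 = 289.6 kips.
a = T/(0.85 f'_c b) = 289.6/(0.85 × 7.15 × 19.8) = 2.4066 in.
With β₁ = 0.693, c = a/β₁ = 2.4066/0.693 = 3.47 in.

c ≈ 3.47 in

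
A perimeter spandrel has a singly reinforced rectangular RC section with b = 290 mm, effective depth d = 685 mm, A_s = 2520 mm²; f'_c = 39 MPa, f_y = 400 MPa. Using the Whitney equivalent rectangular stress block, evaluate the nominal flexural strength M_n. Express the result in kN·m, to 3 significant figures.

M_n ≈ 638 kN·m

T = A_s f_y = 2520 × 400 = 1008000 N = 1008 kN.
From C = T: a = T/(0.85 f'_c b) = 1008000/(0.85 × 39 × 290) = 104.85 mm.
M_n = T(d − a/2) = 1008 kN × (685 − 52.425) mm = 637.64 kN·m.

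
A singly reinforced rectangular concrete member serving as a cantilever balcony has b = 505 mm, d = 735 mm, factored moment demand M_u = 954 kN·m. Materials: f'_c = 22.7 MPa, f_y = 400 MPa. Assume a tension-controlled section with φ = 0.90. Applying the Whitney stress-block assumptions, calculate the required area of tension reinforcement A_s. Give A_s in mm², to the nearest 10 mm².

A_s ≈ 4070 mm²

M_n = M_u/φ = 954/0.90 = 1060 kN·m.
With M_n = 0.85 f'_c a b (d − a/2), solve the quadratic for a:
a = d − √(d² − 2M_n/(0.85 f'_c b)) = 735 − √(735² − 2 × 1060×10⁶/(0.85 × 22.7 × 505)) = 166.97 mm.
A_s = 0.85 f'_c a b / f_y = 0.85 × 22.7 × 166.97 × 505 / 400 = 4067.4 mm².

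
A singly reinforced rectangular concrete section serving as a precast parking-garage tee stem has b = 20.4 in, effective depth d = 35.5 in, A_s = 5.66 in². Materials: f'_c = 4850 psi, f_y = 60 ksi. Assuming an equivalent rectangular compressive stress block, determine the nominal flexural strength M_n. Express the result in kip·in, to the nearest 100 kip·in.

T = A_s f_y = 5.66 × 60 = 339.6 kips.
a = T/(0.85 f'_c b) = 339.6/(0.85 × 4.85 × 20.4) = 4.038 in.
M_n = T(d − a/2) = 339.6 × (35.5 − 2.019) = 11370.1 kip·in.

M_n ≈ 11400 kip·in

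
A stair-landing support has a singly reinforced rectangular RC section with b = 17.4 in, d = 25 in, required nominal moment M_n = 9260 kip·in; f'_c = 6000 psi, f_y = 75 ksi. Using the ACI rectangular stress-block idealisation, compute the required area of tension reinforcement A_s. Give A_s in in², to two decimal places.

From M_n = 0.85 f'_c a b (d − a/2):
a = d − √(d² − 2M_n/(0.85 f'_c b)) = 25 − √(25² − 2 × 9260/(0.85 × 6 × 17.4)) = 4.597 in.
A_s = 0.85 f'_c a b / f_y = 0.85 × 6 × 4.597 × 17.4 / 75 = 5.439 in².

A_s ≈ 5.44 in²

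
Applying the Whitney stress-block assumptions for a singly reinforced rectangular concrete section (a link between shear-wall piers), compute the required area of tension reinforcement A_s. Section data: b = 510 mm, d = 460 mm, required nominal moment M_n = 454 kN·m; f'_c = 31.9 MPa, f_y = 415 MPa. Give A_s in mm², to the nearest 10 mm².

With M_n = 0.85 f'_c a b (d − a/2), solve the quadratic for a:
a = d − √(d² − 2M_n/(0.85 f'_c b)) = 460 − √(460² − 2 × 454×10⁶/(0.85 × 31.9 × 510)) = 77.98 mm.
A_s = 0.85 f'_c a b / f_y = 0.85 × 31.9 × 77.98 × 510 / 415 = 2598.5 mm².

A_s ≈ 2600 mm²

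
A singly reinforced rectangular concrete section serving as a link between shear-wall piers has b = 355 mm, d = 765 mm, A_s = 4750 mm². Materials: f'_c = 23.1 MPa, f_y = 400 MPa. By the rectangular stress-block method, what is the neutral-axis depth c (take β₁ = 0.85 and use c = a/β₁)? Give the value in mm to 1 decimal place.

c ≈ 320.7 mm

T = A_s f_y = 4750 × 400 = 1900000 N = 1900 kN.
Setting C = 0.85 f'_c a b equal to T: a = 1900000/(0.85 × 23.1 × 355) = 272.580 mm.
With β₁ = 0.85, c = a/β₁ = 272.580/0.85 = 320.7 mm.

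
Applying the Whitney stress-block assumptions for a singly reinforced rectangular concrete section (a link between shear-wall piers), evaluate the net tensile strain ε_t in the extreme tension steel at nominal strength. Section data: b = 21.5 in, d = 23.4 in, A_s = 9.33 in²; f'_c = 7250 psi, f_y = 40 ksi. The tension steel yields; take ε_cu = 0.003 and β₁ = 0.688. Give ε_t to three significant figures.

ε_t ≈ 0.0141

a = A_s f_y/(0.85 f'_c b) = 2.817 in.
β₁ = 0.688, so c = a/β₁ = 2.817/0.688 = 4.094 in.
From the linear strain diagram with ε_cu = 0.003: ε_t = 0.003 (d − c)/c = 0.003 × (23.4 − 4.094)/4.094 = 0.0141.
Since ε_t ≥ 0.005, the section is tension-controlled.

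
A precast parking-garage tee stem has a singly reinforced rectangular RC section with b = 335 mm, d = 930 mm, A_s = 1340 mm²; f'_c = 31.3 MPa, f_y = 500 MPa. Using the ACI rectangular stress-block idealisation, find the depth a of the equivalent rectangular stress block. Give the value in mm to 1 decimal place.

a ≈ 75.2 mm

T = A_s f_y = 1340 × 500 = 670000 N = 670 kN.
Setting C = 0.85 f'_c a b equal to T: a = 670000/(0.85 × 31.3 × 335) = 75.2 mm.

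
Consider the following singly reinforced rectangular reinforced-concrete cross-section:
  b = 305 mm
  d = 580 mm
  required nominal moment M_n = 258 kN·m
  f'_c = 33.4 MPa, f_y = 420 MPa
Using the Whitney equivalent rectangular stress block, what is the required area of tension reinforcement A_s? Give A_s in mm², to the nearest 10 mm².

With M_n = 0.85 f'_c a b (d − a/2), solve the quadratic for a:
a = d − √(d² − 2M_n/(0.85 f'_c b)) = 580 − √(580² − 2 × 258×10⁶/(0.85 × 33.4 × 305)) = 53.87 mm.
A_s = 0.85 f'_c a b / f_y = 0.85 × 33.4 × 53.87 × 305 / 420 = 1110.6 mm².

A_s ≈ 1110 mm²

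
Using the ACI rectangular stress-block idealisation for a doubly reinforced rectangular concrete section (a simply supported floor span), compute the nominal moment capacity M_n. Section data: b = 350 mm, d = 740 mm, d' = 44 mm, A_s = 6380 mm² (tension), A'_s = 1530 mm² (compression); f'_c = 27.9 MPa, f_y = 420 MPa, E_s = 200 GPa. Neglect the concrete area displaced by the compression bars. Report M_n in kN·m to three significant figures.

M_n ≈ 1700 kN·m

Assume both tension and compression steel yield.
Net tension couple steel: A_s − A'_s = 4850 mm².
a = (A_s − A'_s) f_y / (0.85 f'_c b) = 2037000/(0.85 × 27.9 × 350) = 245.41 mm.
c = a/β₁ = 245.41/0.85 = 288.72 mm; ε'_s = 0.003(c − d')/c = 0.0025 ≥ f_y/E_s = 0.0021, so compression steel does yield.
M_n = (A_s − A'_s) f_y (d − a/2) + A'_s f_y (d − d') = [2037000 × (740 − 122.705) + 642600 × (740 − 44)] × 10⁻⁶ = 1257.43 + 447.25 = 1704.68 kN·m.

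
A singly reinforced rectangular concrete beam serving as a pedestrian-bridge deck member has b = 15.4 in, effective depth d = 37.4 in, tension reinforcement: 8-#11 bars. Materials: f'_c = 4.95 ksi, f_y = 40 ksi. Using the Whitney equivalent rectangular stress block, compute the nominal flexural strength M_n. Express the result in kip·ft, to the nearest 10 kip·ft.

M_n ≈ 1400 kip·ft

A_s = 8 × 1.56 = 12.48 in².
T = A_s f_y = 12.48 × 40 = 499.2 kips.
a = T/(0.85 f'_c b) = 499.2/(0.85 × 4.95 × 15.4) = 7.704 in.
M_n = T(d − a/2) = 499.2 × (37.4 − 3.852) = 16747.2 kip·in = 16747.2/12 = 1395.60 kip·ft.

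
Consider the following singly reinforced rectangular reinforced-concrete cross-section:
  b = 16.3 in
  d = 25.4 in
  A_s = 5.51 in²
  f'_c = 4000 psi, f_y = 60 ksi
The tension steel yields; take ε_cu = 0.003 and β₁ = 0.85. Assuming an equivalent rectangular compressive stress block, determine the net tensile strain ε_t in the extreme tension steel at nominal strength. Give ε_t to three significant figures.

ε_t ≈ 0.00786

a = A_s f_y/(0.85 f'_c b) = 5.965 in.
β₁ = 0.85, so c = a/β₁ = 5.965/0.85 = 7.018 in.
From the linear strain diagram with ε_cu = 0.003: ε_t = 0.003 (d − c)/c = 0.003 × (25.4 − 7.018)/7.018 = 0.00786.
Since ε_t ≥ 0.005, the section is tension-controlled.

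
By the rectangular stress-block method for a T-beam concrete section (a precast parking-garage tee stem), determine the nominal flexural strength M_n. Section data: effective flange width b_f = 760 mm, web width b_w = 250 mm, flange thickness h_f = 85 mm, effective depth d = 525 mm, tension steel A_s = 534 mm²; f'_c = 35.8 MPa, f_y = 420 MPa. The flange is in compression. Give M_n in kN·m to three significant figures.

Tension: T = A_s f_y = 534 × 420 = 224280 N.
Try a within the flange: a = T/(0.85 f'_c b_f) = 224280/(0.85 × 35.8 × 760) = 9.70 mm.
Since a = 9.70 ≤ h_f = 85 mm, the stress block lies entirely in the flange; analyse as a rectangular beam of width b_f.
M_n = T(d − a/2) = 224280 × (525 − 4.85) = 116.66 × 10⁶ N·mm.
M_n = 116.66 kN·m.

M_n ≈ 117 kN·m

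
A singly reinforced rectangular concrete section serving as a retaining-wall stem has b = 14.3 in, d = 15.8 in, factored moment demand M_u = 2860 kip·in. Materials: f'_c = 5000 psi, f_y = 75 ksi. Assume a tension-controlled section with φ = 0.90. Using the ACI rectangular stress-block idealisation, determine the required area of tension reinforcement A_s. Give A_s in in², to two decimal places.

A_s ≈ 3.04 in²

M_n = M_u/φ = 2860/0.90 = 3177.78 kip·in.
From M_n = 0.85 f'_c a b (d − a/2):
a = d − √(d² − 2M_n/(0.85 f'_c b)) = 15.8 − √(15.8² − 2 × 3177.78/(0.85 × 5 × 14.3)) = 3.756 in.
A_s = 0.85 f'_c a b / f_y = 0.85 × 5 × 3.756 × 14.3 / 75 = 3.044 in².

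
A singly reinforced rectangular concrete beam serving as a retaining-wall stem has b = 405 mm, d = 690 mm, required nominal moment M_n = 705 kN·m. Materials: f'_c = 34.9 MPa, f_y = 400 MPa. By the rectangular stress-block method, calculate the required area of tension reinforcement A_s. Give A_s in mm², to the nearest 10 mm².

With M_n = 0.85 f'_c a b (d − a/2), solve the quadratic for a:
a = d − √(d² − 2M_n/(0.85 f'_c b)) = 690 − √(690² − 2 × 705×10⁶/(0.85 × 34.9 × 405)) = 91.05 mm.
A_s = 0.85 f'_c a b / f_y = 0.85 × 34.9 × 91.05 × 405 / 400 = 2734.8 mm².

A_s ≈ 2730 mm²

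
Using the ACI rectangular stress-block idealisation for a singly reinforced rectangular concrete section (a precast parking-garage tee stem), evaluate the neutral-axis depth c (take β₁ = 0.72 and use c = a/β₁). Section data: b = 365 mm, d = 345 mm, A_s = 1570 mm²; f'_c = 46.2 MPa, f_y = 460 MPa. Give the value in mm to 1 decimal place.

c ≈ 70.0 mm

T = A_s f_y = 1570 × 460 = 722200 N = 722.2 kN.
Setting C = 0.85 f'_c a b equal to T: a = 722200/(0.85 × 46.2 × 365) = 50.385 mm.
With β₁ = 0.72, c = a/β₁ = 50.385/0.72 = 70.0 mm.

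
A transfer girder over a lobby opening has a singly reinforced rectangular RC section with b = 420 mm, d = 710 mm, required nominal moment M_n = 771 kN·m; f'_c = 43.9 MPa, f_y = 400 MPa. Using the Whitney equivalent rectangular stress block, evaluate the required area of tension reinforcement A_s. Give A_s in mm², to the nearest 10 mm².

With M_n = 0.85 f'_c a b (d − a/2), solve the quadratic for a:
a = d − √(d² − 2M_n/(0.85 f'_c b)) = 710 − √(710² − 2 × 771×10⁶/(0.85 × 43.9 × 420)) = 73.05 mm.
A_s = 0.85 f'_c a b / f_y = 0.85 × 43.9 × 73.05 × 420 / 400 = 2862.2 mm².

A_s ≈ 2860 mm²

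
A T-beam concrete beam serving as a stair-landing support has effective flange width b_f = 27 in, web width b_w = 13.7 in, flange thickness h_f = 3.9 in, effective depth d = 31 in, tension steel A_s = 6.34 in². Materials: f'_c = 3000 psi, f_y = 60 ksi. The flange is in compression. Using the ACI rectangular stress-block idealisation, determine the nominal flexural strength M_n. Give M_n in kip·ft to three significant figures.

Tension: T = A_s f_y = 6.34 × 60 = 380.4 kips.
Try a within the flange: a = T/(0.85 f'_c b_f) = 380.4/(0.85 × 3 × 27) = 5.525 in.
a = 5.525 > h_f = 3.9 in: the block extends into the web. Split into flange-overhang and web parts.
C_f = 0.85 f'_c (b_f − b_w) h_f = 0.85 × 3 × (27 − 13.7) × 3.9 = 132.3 kips.
Remaining web compression depth: a_w = (T − C_f)/(0.85 f'_c b_w) = (380.4 − 132.3)/(0.85 × 3 × 13.7) = 7.102 in.
M_n = C_f(d − h_f/2) + (T − C_f)(d − a_w/2) = 132.3 × (31 − 1.95) + 248.1 × (31 − 3.551) = 3843.3 + 6810.1 = 10653.4 kip·in.
M_n = 10653.4/12 = 887.78 kip·ft.

M_n ≈ 888 kip·ft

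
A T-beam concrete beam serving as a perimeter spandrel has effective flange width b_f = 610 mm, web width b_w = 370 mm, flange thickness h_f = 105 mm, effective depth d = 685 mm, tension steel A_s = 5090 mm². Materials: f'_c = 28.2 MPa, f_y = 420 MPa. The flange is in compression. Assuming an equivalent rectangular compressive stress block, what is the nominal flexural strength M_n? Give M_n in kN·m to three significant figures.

Tension: T = A_s f_y = 5090 × 420 = 2137800 N.
Try a within the flange: a = T/(0.85 f'_c b_f) = 2137800/(0.85 × 28.2 × 610) = 146.21 mm.
a = 146.21 > h_f = 105 mm: the block extends into the web. Split into flange-overhang and web parts.
C_f = 0.85 f'_c (b_f − b_w) h_f = 0.85 × 28.2 × (610 − 370) × 105 = 604044 N.
Remaining web compression depth: a_w = (T − C_f)/(0.85 f'_c b_w) = (2137800 − 604044)/(0.85 × 28.2 × 370) = 172.94 mm.
M_n = C_f(d − h_f/2) + (T − C_f)(d − a_w/2) = 604044 × (685 − 52.5) + 1533756 × (685 − 86.47) = 382.06 + 918.00 = 1300.06 × 10⁶ N·mm.
M_n = 1300.06 kN·m.

M_n ≈ 1300 kN·m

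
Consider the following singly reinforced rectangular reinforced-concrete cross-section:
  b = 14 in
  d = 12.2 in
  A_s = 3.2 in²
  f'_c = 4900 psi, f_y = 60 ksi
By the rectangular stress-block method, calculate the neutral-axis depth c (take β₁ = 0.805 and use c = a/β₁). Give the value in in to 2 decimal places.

c ≈ 4.09 in

T = A_s f_y = 3.2 × 60 = 192 kips.
a = T/(0.85 f'_c b) = 192/(0.85 × 4.9 × 14) = 3.2927 in.
With β₁ = 0.805, c = a/β₁ = 3.2927/0.805 = 4.09 in.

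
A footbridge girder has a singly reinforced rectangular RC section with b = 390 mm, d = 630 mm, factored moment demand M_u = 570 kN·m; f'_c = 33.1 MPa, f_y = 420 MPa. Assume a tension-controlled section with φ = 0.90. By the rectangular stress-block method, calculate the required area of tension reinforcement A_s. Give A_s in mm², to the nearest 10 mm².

M_n = M_u/φ = 570/0.90 = 633.333 kN·m.
With M_n = 0.85 f'_c a b (d − a/2), solve the quadratic for a:
a = d − √(d² − 2M_n/(0.85 f'_c b)) = 630 − √(630² − 2 × 633.333×10⁶/(0.85 × 33.1 × 390)) = 99.47 mm.
A_s = 0.85 f'_c a b / f_y = 0.85 × 33.1 × 99.47 × 390 / 420 = 2598.7 mm².

A_s ≈ 2600 mm²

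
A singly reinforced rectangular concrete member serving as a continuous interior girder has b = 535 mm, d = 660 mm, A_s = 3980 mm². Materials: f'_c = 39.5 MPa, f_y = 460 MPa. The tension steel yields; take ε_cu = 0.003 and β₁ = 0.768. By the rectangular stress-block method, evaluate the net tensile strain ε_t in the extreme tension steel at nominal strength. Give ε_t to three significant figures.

ε_t ≈ 0.0119

a = A_s f_y/(0.85 f'_c b) = 101.92 mm.
β₁ = 0.768, so c = a/β₁ = 101.92/0.768 = 132.71 mm.
From the linear strain diagram with ε_cu = 0.003: ε_t = 0.003 (d − c)/c = 0.003 × (660 − 132.71)/132.71 = 0.0119.
Since ε_t ≥ 0.005, the section is tension-controlled.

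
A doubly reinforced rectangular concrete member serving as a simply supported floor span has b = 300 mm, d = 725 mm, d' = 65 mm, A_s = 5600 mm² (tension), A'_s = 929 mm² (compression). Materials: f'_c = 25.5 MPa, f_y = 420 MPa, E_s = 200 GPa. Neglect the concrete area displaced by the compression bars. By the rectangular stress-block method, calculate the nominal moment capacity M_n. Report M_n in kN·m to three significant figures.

Assume both tension and compression steel yield.
Net tension couple steel: A_s − A'_s = 4671 mm².
a = (A_s − A'_s) f_y / (0.85 f'_c b) = 1961820/(0.85 × 25.5 × 300) = 301.70 mm.
c = a/β₁ = 301.70/0.85 = 354.94 mm; ε'_s = 0.003(c − d')/c = 0.0025 ≥ f_y/E_s = 0.0021, so compression steel does yield.
M_n = (A_s − A'_s) f_y (d − a/2) + A'_s f_y (d − d') = [1961820 × (725 − 150.85) + 390180 × (725 − 65)] × 10⁻⁶ = 1126.38 + 257.52 = 1383.90 kN·m.

M_n ≈ 1380 kN·m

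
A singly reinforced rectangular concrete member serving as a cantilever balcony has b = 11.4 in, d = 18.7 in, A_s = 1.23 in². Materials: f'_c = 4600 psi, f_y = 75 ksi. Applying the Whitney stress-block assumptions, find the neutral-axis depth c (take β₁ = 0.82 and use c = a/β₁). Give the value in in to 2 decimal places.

c ≈ 2.52 in

T = A_s f_y = 1.23 × 75 = 92.25 kips.
a = T/(0.85 f'_c b) = 92.25/(0.85 × 4.6 × 11.4) = 2.0696 in.
With β₁ = 0.82, c = a/β₁ = 2.0696/0.82 = 2.52 in.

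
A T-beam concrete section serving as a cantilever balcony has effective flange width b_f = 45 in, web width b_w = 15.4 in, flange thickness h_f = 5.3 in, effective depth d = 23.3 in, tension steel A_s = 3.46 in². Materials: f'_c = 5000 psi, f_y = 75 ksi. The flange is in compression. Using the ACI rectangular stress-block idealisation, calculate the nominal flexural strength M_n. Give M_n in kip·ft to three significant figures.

M_n ≈ 489 kip·ft

Tension: T = A_s f_y = 3.46 × 75 = 259.5 kips.
Try a within the flange: a = T/(0.85 f'_c b_f) = 259.5/(0.85 × 5 × 45) = 1.357 in.
Since a = 1.357 ≤ h_f = 5.3 in, the stress block lies entirely in the flange; analyse as a rectangular beam of width b_f.
M_n = T(d − a/2) = 259.5 × (23.3 − 0.6785) = 5870.3 kip·in.
M_n = 5870.3/12 = 489.19 kip·ft.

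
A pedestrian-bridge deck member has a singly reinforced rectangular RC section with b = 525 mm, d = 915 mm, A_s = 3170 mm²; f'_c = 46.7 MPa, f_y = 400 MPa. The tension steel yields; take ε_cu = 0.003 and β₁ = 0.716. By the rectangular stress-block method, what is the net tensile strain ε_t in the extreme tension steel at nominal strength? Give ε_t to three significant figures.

ε_t ≈ 0.0293

a = A_s f_y/(0.85 f'_c b) = 60.84 mm.
β₁ = 0.716, so c = a/β₁ = 60.84/0.716 = 84.97 mm.
From the linear strain diagram with ε_cu = 0.003: ε_t = 0.003 (d − c)/c = 0.003 × (915 − 84.97)/84.97 = 0.0293.
Since ε_t ≥ 0.005, the section is tension-controlled.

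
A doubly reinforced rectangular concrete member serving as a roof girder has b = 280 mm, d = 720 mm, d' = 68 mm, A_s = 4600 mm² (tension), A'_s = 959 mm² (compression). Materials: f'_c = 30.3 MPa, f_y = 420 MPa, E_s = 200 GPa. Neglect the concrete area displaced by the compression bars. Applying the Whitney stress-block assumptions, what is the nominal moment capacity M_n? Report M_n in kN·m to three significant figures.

M_n ≈ 1200 kN·m

Assume both tension and compression steel yield.
Net tension couple steel: A_s − A'_s = 3641 mm².
a = (A_s − A'_s) f_y / (0.85 f'_c b) = 1529220/(0.85 × 30.3 × 280) = 212.06 mm.
c = a/β₁ = 212.06/0.834 = 254.27 mm; ε'_s = 0.003(c − d')/c = 0.0022 ≥ f_y/E_s = 0.0021, so compression steel does yield.
M_n = (A_s − A'_s) f_y (d − a/2) + A'_s f_y (d − d') = [1529220 × (720 − 106.03) + 402780 × (720 − 68)] × 10⁻⁶ = 938.90 + 262.61 = 1201.51 kN·m.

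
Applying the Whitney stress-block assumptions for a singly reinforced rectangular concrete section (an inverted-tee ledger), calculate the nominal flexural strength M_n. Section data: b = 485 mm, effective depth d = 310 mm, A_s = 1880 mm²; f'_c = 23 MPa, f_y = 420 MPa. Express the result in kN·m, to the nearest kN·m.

T = A_s f_y = 1880 × 420 = 789600 N = 789.6 kN.
From C = T: a = T/(0.85 f'_c b) = 789600/(0.85 × 23 × 485) = 83.28 mm.
M_n = T(d − a/2) = 789.6 kN × (310 − 41.64) mm = 211.90 kN·m.

M_n ≈ 212 kN·m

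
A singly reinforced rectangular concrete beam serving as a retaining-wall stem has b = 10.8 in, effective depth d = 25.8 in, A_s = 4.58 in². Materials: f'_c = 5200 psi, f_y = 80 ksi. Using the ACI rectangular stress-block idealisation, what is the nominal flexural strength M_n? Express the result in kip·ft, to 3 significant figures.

M_n ≈ 671 kip·ft

T = A_s f_y = 4.58 × 80 = 366.4 kips.
a = T/(0.85 f'_c b) = 366.4/(0.85 × 5.2 × 10.8) = 7.676 in.
M_n = T(d − a/2) = 366.4 × (25.8 − 3.838) = 8046.9 kip·in = 8046.9/12 = 670.58 kip·ft.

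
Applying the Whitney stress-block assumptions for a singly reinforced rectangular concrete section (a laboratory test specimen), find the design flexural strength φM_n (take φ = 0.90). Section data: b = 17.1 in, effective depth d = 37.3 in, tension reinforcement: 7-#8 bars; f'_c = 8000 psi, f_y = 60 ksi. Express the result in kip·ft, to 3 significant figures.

A_s = 7 × 0.79 = 5.53 in².
T = A_s f_y = 5.53 × 60 = 331.8 kips.
a = T/(0.85 f'_c b) = 331.8/(0.85 × 8 × 17.1) = 2.853 in.
M_n = T(d − a/2) = 331.8 × (37.3 − 1.4265) = 11902.8 kip·in = 11902.8/12 = 991.90 kip·ft.
φM_n = 0.90 × 991.90 = 892.71 kip·ft.

φM_n ≈ 893 kip·ft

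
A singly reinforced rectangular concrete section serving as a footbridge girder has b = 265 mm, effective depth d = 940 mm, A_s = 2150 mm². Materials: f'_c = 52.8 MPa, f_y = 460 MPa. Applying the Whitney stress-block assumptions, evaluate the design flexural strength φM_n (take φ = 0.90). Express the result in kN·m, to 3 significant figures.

T = A_s f_y = 2150 × 460 = 989000 N = 989 kN.
From C = T: a = T/(0.85 f'_c b) = 989000/(0.85 × 52.8 × 265) = 83.16 mm.
M_n = T(d − a/2) = 989 kN × (940 − 41.58) mm = 888.54 kN·m.
φM_n = 0.90 × 888.54 = 799.69 kN·m.

φM_n ≈ 800 kN·m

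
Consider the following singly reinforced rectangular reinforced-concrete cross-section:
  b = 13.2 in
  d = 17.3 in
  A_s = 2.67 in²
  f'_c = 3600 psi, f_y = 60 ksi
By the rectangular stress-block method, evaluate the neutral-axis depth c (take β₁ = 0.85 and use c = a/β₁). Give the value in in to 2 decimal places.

c ≈ 4.67 in

T = A_s f_y = 2.67 × 60 = 160.2 kips.
a = T/(0.85 f'_c b) = 160.2/(0.85 × 3.6 × 13.2) = 3.9661 in.
With β₁ = 0.85, c = a/β₁ = 3.9661/0.85 = 4.67 in.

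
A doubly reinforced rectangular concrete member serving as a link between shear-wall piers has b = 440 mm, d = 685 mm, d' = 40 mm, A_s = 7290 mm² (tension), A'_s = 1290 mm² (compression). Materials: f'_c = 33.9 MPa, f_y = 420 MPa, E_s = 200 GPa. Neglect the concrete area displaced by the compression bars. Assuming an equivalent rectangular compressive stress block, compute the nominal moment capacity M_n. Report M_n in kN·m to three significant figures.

Assume both tension and compression steel yield.
Net tension couple steel: A_s − A'_s = 6000 mm².
a = (A_s − A'_s) f_y / (0.85 f'_c b) = 2520000/(0.85 × 33.9 × 440) = 198.76 mm.
c = a/β₁ = 198.76/0.808 = 245.99 mm; ε'_s = 0.003(c − d')/c = 0.0025 ≥ f_y/E_s = 0.0021, so compression steel does yield.
M_n = (A_s − A'_s) f_y (d − a/2) + A'_s f_y (d − d') = [2520000 × (685 − 99.38) + 541800 × (685 − 40)] × 10⁻⁶ = 1475.76 + 349.46 = 1825.22 kN·m.

M_n ≈ 1830 kN·m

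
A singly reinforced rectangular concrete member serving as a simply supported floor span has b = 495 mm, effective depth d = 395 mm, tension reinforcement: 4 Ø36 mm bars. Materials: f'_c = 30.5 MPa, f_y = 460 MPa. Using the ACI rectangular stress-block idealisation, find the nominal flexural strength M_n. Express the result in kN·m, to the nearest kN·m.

M_n ≈ 603 kN·m

A_s = 4 × 1018 = 4072 mm².
T = A_s f_y = 4072 × 460 = 1873120 N = 1873.12 kN.
From C = T: a = T/(0.85 f'_c b) = 1873120/(0.85 × 30.5 × 495) = 145.96 mm.
M_n = T(d − a/2) = 1873.12 kN × (395 − 72.98) mm = 603.18 kN·m.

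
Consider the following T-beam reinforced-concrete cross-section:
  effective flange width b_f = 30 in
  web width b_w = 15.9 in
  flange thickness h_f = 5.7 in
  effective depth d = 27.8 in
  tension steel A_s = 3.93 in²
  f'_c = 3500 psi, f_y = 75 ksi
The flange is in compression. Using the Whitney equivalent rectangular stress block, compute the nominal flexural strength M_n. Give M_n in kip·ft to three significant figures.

Tension: T = A_s f_y = 3.93 × 75 = 294.75 kips.
Try a within the flange: a = T/(0.85 f'_c b_f) = 294.75/(0.85 × 3.5 × 30) = 3.303 in.
Since a = 3.303 ≤ h_f = 5.7 in, the stress block lies entirely in the flange; analyse as a rectangular beam of width b_f.
M_n = T(d − a/2) = 294.75 × (27.8 − 1.6515) = 7707.3 kip·in.
M_n = 7707.3/12 = 642.28 kip·ft.

M_n ≈ 642 kip·ft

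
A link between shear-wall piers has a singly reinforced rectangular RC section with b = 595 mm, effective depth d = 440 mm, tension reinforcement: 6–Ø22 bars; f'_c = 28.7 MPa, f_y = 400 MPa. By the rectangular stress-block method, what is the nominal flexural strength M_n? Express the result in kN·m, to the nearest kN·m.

A_s = 6 × 380 = 2280 mm².
T = A_s f_y = 2280 × 400 = 912000 N = 912 kN.
From C = T: a = T/(0.85 f'_c b) = 912000/(0.85 × 28.7 × 595) = 62.83 mm.
M_n = T(d − a/2) = 912 kN × (440 − 31.415) mm = 372.63 kN·m.

M_n ≈ 373 kN·m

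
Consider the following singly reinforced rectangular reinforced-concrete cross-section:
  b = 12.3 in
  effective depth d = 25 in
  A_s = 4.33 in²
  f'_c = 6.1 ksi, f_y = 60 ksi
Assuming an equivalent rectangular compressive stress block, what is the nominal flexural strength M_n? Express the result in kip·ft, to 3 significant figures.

M_n ≈ 497 kip·ft

T = A_s f_y = 4.33 × 60 = 259.8 kips.
a = T/(0.85 f'_c b) = 259.8/(0.85 × 6.1 × 12.3) = 4.074 in.
M_n = T(d − a/2) = 259.8 × (25 − 2.037) = 5965.8 kip·in = 5965.8/12 = 497.15 kip·ft.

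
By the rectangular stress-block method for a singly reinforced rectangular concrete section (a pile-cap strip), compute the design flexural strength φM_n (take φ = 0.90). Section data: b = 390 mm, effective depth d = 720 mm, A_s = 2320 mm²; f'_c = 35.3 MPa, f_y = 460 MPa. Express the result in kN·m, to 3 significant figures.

φM_n ≈ 648 kN·m

T = A_s f_y = 2320 × 460 = 1067200 N = 1067.2 kN.
From C = T: a = T/(0.85 f'_c b) = 1067200/(0.85 × 35.3 × 390) = 91.20 mm.
M_n = T(d − a/2) = 1067.2 kN × (720 − 45.6) mm = 719.72 kN·m.
φM_n = 0.90 × 719.72 = 647.75 kN·m.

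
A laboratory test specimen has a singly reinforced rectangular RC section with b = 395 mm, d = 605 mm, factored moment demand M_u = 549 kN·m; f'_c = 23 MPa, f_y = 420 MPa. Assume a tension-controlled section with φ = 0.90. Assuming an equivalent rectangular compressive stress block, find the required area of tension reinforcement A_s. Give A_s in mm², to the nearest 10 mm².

A_s ≈ 2740 mm²

M_n = M_u/φ = 549/0.90 = 610 kN·m.
With M_n = 0.85 f'_c a b (d − a/2), solve the quadratic for a:
a = d − √(d² − 2M_n/(0.85 f'_c b)) = 605 − √(605² − 2 × 610×10⁶/(0.85 × 23 × 395)) = 148.89 mm.
A_s = 0.85 f'_c a b / f_y = 0.85 × 23 × 148.89 × 395 / 420 = 2737.5 mm².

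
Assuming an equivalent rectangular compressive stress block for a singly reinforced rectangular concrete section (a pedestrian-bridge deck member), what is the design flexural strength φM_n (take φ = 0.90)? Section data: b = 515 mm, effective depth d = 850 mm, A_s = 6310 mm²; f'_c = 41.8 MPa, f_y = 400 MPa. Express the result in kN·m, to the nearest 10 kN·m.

T = A_s f_y = 6310 × 400 = 2524000 N = 2524 kN.
From C = T: a = T/(0.85 f'_c b) = 2524000/(0.85 × 41.8 × 515) = 137.94 mm.
M_n = T(d − a/2) = 2524 kN × (850 − 68.97) mm = 1971.32 kN·m.
φM_n = 0.90 × 1971.32 = 1774.19 kN·m.

φM_n ≈ 1770 kN·m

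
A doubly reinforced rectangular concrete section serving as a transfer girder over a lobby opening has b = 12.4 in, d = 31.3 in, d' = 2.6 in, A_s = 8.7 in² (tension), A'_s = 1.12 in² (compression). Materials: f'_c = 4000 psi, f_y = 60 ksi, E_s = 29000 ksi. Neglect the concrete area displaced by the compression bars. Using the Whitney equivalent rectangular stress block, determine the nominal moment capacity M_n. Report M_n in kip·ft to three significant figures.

M_n ≈ 1140 kip·ft

Assume both steels yield.
a = (A_s − A'_s) f_y/(0.85 f'_c b) = (8.7 − 1.12) × 60/(0.85 × 4 × 12.4) = 10.787 in.
c = a/β₁ = 10.787/0.85 = 12.691 in; ε'_s = 0.003(c − d')/c = 0.0024 ≥ ε_y = 0.0021, so the compression steel yields.
M_n = (A_s − A'_s) f_y (d − a/2) + A'_s f_y (d − d') = 454.8 × (31.3 − 5.3935) + 67.2 × (31.3 − 2.6) = 11782.3 + 1928.6 = 13710.9 kip·in = 13710.9/12 = 1142.58 kip·ft.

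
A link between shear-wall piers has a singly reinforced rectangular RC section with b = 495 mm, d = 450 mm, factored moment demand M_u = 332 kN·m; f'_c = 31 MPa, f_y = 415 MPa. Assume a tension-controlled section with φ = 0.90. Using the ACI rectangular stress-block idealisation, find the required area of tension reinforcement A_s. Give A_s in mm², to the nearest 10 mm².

M_n = M_u/φ = 332/0.90 = 368.889 kN·m.
With M_n = 0.85 f'_c a b (d − a/2), solve the quadratic for a:
a = d − √(d² − 2M_n/(0.85 f'_c b)) = 450 − √(450² − 2 × 368.889×10⁶/(0.85 × 31 × 495)) = 67.98 mm.
A_s = 0.85 f'_c a b / f_y = 0.85 × 31 × 67.98 × 495 / 415 = 2136.6 mm².

A_s ≈ 2140 mm²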